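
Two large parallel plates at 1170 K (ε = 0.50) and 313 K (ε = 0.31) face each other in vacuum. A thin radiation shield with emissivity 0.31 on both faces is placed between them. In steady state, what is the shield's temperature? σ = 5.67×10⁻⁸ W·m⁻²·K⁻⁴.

T_s ≈ 1010 K

In steady state the net flux on the hot side equals that on the cold side.
σ(T₁⁴−T_s⁴)/D₁ = σ(T_s⁴−T₂⁴)/D₂, with D₁ = 1/ε₁+1/ε_s−1 = 4.226, D₂ = 1/ε_s+1/ε₂−1 = 5.452.
Solve for T_s⁴: T_s⁴ = (D₂·T₁⁴ + D₁·T₂⁴)/(D₁+D₂) = 1.060×10¹² K⁴.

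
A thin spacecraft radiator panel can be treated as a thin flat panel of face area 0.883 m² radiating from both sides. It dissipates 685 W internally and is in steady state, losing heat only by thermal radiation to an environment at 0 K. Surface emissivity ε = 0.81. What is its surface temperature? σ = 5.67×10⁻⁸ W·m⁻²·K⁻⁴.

T ≈ 303 K

Steady state: internal power = radiated power, P = εσA T⁴.
Radiating area A = 2·0.883 = 1.766 m².
T⁴ = P/(εσA) = 685/(0.81·5.67×10⁻⁸·1.766) = 8.446×10⁹ K⁴.
T = (8.446×10⁹)^(1/4).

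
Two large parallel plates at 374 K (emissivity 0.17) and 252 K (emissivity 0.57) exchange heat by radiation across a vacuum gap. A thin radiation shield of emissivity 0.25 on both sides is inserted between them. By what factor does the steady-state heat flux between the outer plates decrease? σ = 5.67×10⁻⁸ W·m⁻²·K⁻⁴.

Without shield: q₀ = σΔ(T⁴)/(1/ε₁+1/ε₂−1) with denominator 6.637.
With shield the two gaps are in series; the resistances add: (1/ε₁+1/ε_s−1)+(1/ε_s+1/ε₂−1) = 8.882+4.754 = 13.64.
Heat-flux ratio q₀/q = 13.64/6.637.

factor ≈ 2.05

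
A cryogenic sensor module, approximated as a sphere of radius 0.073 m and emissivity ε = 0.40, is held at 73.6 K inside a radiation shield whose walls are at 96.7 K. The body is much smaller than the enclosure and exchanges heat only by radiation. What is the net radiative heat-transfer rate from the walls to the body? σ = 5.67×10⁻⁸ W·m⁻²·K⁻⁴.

P_net ≈ 0.0882 W

For a small grey body in a large enclosure: P_net = εσA(T_body⁴ − T_wall⁴).
A = 4πr² = 0.06697 m²; T_body⁴ − T_wall⁴ = 2.934×10⁷ − 8.744×10⁷ = -5.810×10⁷ K⁴.
|P_net| = 0.40·5.67×10⁻⁸·0.06697·5.810×10⁷.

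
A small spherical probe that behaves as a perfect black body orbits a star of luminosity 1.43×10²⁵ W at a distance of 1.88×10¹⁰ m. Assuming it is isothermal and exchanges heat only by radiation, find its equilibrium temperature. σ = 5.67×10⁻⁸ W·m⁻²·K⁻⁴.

First find the stellar flux at distance d: S = L/(4πd²) = 1.43×10²⁵/(4π·(1.88×10¹⁰)²) = 3220 W/m².
For an isothermal sphere, absorbed (1−a)S·πr² = emitted σ·4πr²·T⁴, so T⁴ = (1−a)S/(4σ).
T⁴ = 1.00·3220/(4·5.67×10⁻⁸) = 1.420×10¹⁰ K⁴.

T ≈ 345 K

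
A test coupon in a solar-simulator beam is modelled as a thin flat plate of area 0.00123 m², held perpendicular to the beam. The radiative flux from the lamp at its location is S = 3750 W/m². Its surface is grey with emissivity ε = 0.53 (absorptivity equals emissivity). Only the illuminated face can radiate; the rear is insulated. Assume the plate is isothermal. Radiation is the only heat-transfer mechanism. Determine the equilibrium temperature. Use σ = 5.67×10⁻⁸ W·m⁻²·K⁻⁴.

T ≈ 507 K

At equilibrium, absorbed power = emitted power.
Absorbing cross-section = A = 0.001230 m²; emitting surface = A = 0.001230 m² (ratio 1).
εS·A_cross = εσ·A_surf·T⁴  ⇒  T⁴ = S/(1σ)   (ε cancels).
T⁴ = 3750/(1·5.67×10⁻⁸) = 6.614×10¹⁰ K⁴.
T = (6.614×10¹⁰)^(1/4).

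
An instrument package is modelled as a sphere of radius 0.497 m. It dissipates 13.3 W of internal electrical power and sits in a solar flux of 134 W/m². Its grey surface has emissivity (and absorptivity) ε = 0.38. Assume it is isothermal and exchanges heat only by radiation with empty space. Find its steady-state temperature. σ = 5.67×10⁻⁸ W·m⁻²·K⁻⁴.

T ≈ 168 K

At steady state, absorbed solar power + internal power = radiated power.
Absorbed: α·S·A_cross = 0.38·134·0.7760 = 39.51 W (cross-section πr²).
Total input = 39.51 + 13.3 = 52.81 W.
Radiated: εσ·A_surf·T⁴ with A_surf = 4πr² = 3.104 m².
T⁴ = 52.81/(0.38·5.67×10⁻⁸·3.104) = 7.897×10⁸ K⁴.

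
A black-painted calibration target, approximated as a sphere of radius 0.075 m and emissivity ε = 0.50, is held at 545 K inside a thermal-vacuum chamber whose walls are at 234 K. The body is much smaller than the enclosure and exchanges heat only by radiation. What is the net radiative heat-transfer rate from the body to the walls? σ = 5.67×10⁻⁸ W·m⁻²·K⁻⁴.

P_net ≈ 171 W

For a small grey body in a large enclosure: P_net = εσA(T_body⁴ − T_wall⁴).
A = 4πr² = 0.07069 m²; T_body⁴ − T_wall⁴ = 8.822×10¹⁰ − 2.998×10⁹ = 8.523×10¹⁰ K⁴.
|P_net| = 0.50·5.67×10⁻⁸·0.07069·8.523×10¹⁰.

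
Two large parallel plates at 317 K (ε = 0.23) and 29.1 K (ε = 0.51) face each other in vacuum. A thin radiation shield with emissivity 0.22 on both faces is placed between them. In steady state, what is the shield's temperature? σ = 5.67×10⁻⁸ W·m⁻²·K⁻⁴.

In steady state the net flux on the hot side equals that on the cold side.
σ(T₁⁴−T_s⁴)/D₁ = σ(T_s⁴−T₂⁴)/D₂, with D₁ = 1/ε₁+1/ε_s−1 = 7.893, D₂ = 1/ε_s+1/ε₂−1 = 5.506.
Solve for T_s⁴: T_s⁴ = (D₂·T₁⁴ + D₁·T₂⁴)/(D₁+D₂) = 4.150×10⁹ K⁴.

T_s ≈ 254 K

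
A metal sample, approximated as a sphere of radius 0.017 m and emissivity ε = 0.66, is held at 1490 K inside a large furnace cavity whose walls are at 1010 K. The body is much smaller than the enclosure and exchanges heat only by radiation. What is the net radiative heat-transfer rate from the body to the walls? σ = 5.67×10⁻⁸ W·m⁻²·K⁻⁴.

P_net ≈ 528 W

For a small grey body in a large enclosure: P_net = εσA(T_body⁴ − T_wall⁴).
A = 4πr² = 0.003632 m²; T_body⁴ − T_wall⁴ = 4.929×10¹² − 1.041×10¹² = 3.888×10¹² K⁴.
|P_net| = 0.66·5.67×10⁻⁸·0.003632·3.888×10¹².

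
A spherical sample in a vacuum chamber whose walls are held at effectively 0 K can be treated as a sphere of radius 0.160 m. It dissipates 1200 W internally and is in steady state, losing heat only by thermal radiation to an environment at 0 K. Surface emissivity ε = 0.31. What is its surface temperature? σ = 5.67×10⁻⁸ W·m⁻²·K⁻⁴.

Steady state: internal power = radiated power, P = εσA T⁴.
Radiating area A = 4πr² = 0.3217 m².
T⁴ = P/(εσA) = 1200/(0.31·5.67×10⁻⁸·0.3217) = 2.122×10¹¹ K⁴.
T = (2.122×10¹¹)^(1/4).

T ≈ 679 K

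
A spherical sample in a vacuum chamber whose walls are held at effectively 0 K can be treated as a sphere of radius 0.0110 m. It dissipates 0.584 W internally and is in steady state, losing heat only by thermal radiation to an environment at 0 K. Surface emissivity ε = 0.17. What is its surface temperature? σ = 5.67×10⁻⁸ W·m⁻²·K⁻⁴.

T ≈ 447 K

Steady state: internal power = radiated power, P = εσA T⁴.
Radiating area A = 4πr² = 0.001521 m².
T⁴ = P/(εσA) = 0.584/(0.17·5.67×10⁻⁸·0.001521) = 3.985×10¹⁰ K⁴.
T = (3.985×10¹⁰)^(1/4).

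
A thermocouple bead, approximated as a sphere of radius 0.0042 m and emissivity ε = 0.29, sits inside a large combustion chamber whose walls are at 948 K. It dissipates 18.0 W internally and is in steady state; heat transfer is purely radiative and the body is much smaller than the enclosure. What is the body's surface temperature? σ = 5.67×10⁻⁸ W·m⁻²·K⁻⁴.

For a small grey body in a large enclosure, net radiated power = εσA(T⁴ − T_w⁴).
Steady state: P = εσA(T⁴ − T_w⁴) with A = 4πr² = 2.217×10⁻⁴ m².
T⁴ = P/(εσA) + T_w⁴ = 18.0/(0.29·5.67×10⁻⁸·2.217×10⁻⁴) + (948)⁴
    = 4.938×10¹² + 8.077×10¹¹ = 5.746×10¹² K⁴.

T ≈ 1550 K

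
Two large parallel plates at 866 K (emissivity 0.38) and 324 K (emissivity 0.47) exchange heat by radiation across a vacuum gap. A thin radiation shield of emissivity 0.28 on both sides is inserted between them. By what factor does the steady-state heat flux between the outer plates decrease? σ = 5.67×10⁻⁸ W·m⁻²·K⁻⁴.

factor ≈ 2.63

Without shield: q₀ = σΔ(T⁴)/(1/ε₁+1/ε₂−1) with denominator 3.759.
With shield the two gaps are in series; the resistances add: (1/ε₁+1/ε_s−1)+(1/ε_s+1/ε₂−1) = 5.203+4.699 = 9.902.
Heat-flux ratio q₀/q = 9.902/3.759.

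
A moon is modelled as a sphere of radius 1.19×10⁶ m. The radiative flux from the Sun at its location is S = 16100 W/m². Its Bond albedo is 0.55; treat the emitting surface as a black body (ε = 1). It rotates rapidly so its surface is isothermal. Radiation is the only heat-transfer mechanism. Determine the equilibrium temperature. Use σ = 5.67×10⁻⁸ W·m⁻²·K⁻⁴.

T ≈ 423 K

At equilibrium, absorbed power = emitted power.
Absorbing cross-section = πr² = 4.449×10¹² m²; emitting surface = 4πr² = 1.780×10¹³ m² (ratio 4).
(1−a)S·A_cross = εσ·A_surf·T⁴  ⇒  T⁴ = (1−a)S/(4σ).
T⁴ = 0.450·16100/(4·5.67×10⁻⁸) = 3.194×10¹⁰ K⁴.
T = (3.194×10¹⁰)^(1/4).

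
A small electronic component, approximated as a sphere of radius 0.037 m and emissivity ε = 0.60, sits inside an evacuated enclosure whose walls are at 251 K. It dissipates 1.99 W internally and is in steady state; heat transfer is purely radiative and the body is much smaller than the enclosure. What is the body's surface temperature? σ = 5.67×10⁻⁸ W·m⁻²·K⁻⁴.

For a small grey body in a large enclosure, net radiated power = εσA(T⁴ − T_w⁴).
Steady state: P = εσA(T⁴ − T_w⁴) with A = 4πr² = 0.01720 m².
T⁴ = P/(εσA) + T_w⁴ = 1.99/(0.60·5.67×10⁻⁸·0.01720) + (251)⁴
    = 3.400×10⁹ + 3.969×10⁹ = 7.369×10⁹ K⁴.

T ≈ 293 K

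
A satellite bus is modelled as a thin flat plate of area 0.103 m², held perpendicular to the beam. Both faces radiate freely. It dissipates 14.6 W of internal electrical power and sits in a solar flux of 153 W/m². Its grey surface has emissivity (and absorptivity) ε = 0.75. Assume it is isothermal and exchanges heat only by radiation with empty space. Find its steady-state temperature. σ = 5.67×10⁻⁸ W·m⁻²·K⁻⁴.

At steady state, absorbed solar power + internal power = radiated power.
Absorbed: α·S·A_cross = 0.75·153·0.1030 = 11.82 W (cross-section A).
Total input = 11.82 + 14.6 = 26.42 W.
Radiated: εσ·A_surf·T⁴ with A_surf = 2A = 0.2060 m².
T⁴ = 26.42/(0.75·5.67×10⁻⁸·0.2060) = 3.016×10⁹ K⁴.

T ≈ 234 K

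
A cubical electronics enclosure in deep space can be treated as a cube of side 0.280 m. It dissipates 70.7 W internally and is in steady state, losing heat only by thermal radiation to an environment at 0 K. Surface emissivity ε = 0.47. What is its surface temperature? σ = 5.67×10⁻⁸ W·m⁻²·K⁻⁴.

T ≈ 274 K

Steady state: internal power = radiated power, P = εσA T⁴.
Radiating area A = 6L² = 0.4704 m².
T⁴ = P/(εσA) = 70.7/(0.47·5.67×10⁻⁸·0.4704) = 5.640×10⁹ K⁴.
T = (5.640×10⁹)^(1/4).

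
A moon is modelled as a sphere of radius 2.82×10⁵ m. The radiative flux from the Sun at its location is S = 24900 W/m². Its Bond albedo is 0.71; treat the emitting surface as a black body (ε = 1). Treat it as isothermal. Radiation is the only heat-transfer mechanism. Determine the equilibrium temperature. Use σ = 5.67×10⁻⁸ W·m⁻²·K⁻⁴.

T ≈ 422 K

At equilibrium, absorbed power = emitted power.
Absorbing cross-section = πr² = 2.498×10¹¹ m²; emitting surface = 4πr² = 9.993×10¹¹ m² (ratio 4).
(1−a)S·A_cross = εσ·A_surf·T⁴  ⇒  T⁴ = (1−a)S/(4σ).
T⁴ = 0.290·24900/(4·5.67×10⁻⁸) = 3.184×10¹⁰ K⁴.
T = (3.184×10¹⁰)^(1/4).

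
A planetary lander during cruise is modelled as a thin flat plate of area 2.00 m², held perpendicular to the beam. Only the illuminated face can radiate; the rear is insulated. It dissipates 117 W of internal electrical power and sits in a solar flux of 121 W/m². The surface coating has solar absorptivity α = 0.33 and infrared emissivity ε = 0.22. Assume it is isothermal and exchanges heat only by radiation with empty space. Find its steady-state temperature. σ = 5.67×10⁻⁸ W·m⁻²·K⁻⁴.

At steady state, absorbed solar power + internal power = radiated power.
Absorbed: α·S·A_cross = 0.33·121·2.000 = 79.86 W (cross-section A).
Total input = 79.86 + 117 = 196.9 W.
Radiated: εσ·A_surf·T⁴ with A_surf = A = 2.000 m².
T⁴ = 196.9/(0.22·5.67×10⁻⁸·2.000) = 7.891×10⁹ K⁴.

T ≈ 298 K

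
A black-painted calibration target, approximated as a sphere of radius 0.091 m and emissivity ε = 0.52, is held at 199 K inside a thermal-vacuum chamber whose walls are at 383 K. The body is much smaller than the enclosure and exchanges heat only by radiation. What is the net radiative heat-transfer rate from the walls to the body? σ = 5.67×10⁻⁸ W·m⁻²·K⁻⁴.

P_net ≈ 61.2 W

For a small grey body in a large enclosure: P_net = εσA(T_body⁴ − T_wall⁴).
A = 4πr² = 0.1041 m²; T_body⁴ − T_wall⁴ = 1.568×10⁹ − 2.152×10¹⁰ = -1.995×10¹⁰ K⁴.
|P_net| = 0.52·5.67×10⁻⁸·0.1041·1.995×10¹⁰.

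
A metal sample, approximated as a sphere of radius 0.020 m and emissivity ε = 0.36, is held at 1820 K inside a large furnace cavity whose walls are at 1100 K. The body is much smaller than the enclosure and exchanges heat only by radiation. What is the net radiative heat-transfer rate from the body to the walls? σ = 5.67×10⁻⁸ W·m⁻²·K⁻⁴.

For a small grey body in a large enclosure: P_net = εσA(T_body⁴ − T_wall⁴).
A = 4πr² = 0.005027 m²; T_body⁴ − T_wall⁴ = 1.097×10¹³ − 1.464×10¹² = 9.508×10¹² K⁴.
|P_net| = 0.36·5.67×10⁻⁸·0.005027·9.508×10¹².

P_net ≈ 976 W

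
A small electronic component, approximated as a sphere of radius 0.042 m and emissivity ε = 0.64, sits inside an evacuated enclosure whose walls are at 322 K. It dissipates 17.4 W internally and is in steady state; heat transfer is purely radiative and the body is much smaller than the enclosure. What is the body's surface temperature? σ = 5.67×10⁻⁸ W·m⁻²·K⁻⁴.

For a small grey body in a large enclosure, net radiated power = εσA(T⁴ − T_w⁴).
Steady state: P = εσA(T⁴ − T_w⁴) with A = 4πr² = 0.02217 m².
T⁴ = P/(εσA) + T_w⁴ = 17.4/(0.64·5.67×10⁻⁸·0.02217) + (322)⁴
    = 2.163×10¹⁰ + 1.075×10¹⁰ = 3.238×10¹⁰ K⁴.

T ≈ 424 K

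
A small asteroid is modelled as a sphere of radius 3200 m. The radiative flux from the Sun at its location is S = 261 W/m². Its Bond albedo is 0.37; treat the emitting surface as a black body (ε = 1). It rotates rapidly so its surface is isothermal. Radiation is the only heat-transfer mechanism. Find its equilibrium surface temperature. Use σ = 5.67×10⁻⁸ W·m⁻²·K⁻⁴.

At equilibrium, absorbed power = emitted power.
Absorbing cross-section = πr² = 3.217×10⁷ m²; emitting surface = 4πr² = 1.287×10⁸ m² (ratio 4).
(1−a)S·A_cross = εσ·A_surf·T⁴  ⇒  T⁴ = (1−a)S/(4σ).
T⁴ = 0.630·261/(4·5.67×10⁻⁸) = 7.250×10⁸ K⁴.
T = (7.250×10⁸)^(1/4).

T ≈ 164 K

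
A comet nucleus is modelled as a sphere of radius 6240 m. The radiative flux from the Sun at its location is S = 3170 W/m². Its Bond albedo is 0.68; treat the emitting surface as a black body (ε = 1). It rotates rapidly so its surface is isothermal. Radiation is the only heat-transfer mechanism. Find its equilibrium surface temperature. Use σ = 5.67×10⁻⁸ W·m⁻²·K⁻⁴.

At equilibrium, absorbed power = emitted power.
Absorbing cross-section = πr² = 1.223×10⁸ m²; emitting surface = 4πr² = 4.893×10⁸ m² (ratio 4).
(1−a)S·A_cross = εσ·A_surf·T⁴  ⇒  T⁴ = (1−a)S/(4σ).
T⁴ = 0.320·3170/(4·5.67×10⁻⁸) = 4.473×10⁹ K⁴.
T = (4.473×10⁹)^(1/4).

T ≈ 259 K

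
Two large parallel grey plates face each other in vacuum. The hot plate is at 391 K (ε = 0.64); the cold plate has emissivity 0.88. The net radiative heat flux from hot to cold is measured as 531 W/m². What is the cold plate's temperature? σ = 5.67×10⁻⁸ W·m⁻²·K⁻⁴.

T₂ ≈ 294 K

q = σ(T₁⁴ − T₂⁴)/(1/ε₁ + 1/ε₂ − 1); denominator = 1.699.
T₂⁴ = T₁⁴ − q·(1/ε₁+1/ε₂−1)/σ = 2.337×10¹⁰ − 531·1.699/5.67×10⁻⁸
    = 7.463×10⁹ K⁴.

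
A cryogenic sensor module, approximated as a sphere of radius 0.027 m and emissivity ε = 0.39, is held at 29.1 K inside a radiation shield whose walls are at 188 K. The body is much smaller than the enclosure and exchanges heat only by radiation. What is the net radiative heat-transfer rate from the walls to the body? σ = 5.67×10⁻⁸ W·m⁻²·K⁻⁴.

For a small grey body in a large enclosure: P_net = εσA(T_body⁴ − T_wall⁴).
A = 4πr² = 0.009161 m²; T_body⁴ − T_wall⁴ = 7.171×10⁵ − 1.249×10⁹ = -1.248×10⁹ K⁴.
|P_net| = 0.39·5.67×10⁻⁸·0.009161·1.248×10⁹.

P_net ≈ 0.253 W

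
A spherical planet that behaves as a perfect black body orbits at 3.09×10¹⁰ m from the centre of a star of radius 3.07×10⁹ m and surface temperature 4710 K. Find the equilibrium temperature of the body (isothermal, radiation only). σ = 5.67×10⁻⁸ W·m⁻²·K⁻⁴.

T ≈ 1050 K

The star's surface emits σT_*⁴; at distance d the flux is S = σT_*⁴(R_*/d)².
S = 5.67×10⁻⁸·(4710)⁴·(3.07×10⁹/3.09×10¹⁰)² = 2.754×10⁵ W/m².
For an isothermal sphere T⁴ = (1−a)S/(4σ) = 1.214×10¹² K⁴.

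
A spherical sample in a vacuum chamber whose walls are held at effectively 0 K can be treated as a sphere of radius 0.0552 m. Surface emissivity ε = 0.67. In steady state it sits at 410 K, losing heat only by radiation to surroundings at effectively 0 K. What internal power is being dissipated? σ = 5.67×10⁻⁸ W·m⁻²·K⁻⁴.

P ≈ 41.1 W

Steady state: P = εσA T⁴.
A = 4πr² = 0.03829 m²; T⁴ = (410)⁴ = 2.826×10¹⁰ K⁴.
P = 0.67 × 5.67×10⁻⁸ × 0.03829 × 2.826×10¹⁰.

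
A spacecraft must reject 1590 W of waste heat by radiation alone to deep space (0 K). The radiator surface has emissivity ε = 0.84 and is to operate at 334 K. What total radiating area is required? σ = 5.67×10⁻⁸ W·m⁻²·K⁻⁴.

A ≈ 2.68 m²

P = εσA T⁴ ⇒ A = P/(εσT⁴).
T⁴ = 1.244×10¹⁰ K⁴.
A = 1590/(0.84 × 5.67×10⁻⁸ × 1.244×10¹⁰).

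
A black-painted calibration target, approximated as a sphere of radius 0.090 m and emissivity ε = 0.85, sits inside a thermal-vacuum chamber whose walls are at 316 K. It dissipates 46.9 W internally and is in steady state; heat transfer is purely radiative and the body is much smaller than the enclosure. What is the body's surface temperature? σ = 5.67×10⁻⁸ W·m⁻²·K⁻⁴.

For a small grey body in a large enclosure, net radiated power = εσA(T⁴ − T_w⁴).
Steady state: P = εσA(T⁴ − T_w⁴) with A = 4πr² = 0.1018 m².
T⁴ = P/(εσA) + T_w⁴ = 46.9/(0.85·5.67×10⁻⁸·0.1018) + (316)⁴
    = 9.560×10⁹ + 9.971×10⁹ = 1.953×10¹⁰ K⁴.

T ≈ 374 K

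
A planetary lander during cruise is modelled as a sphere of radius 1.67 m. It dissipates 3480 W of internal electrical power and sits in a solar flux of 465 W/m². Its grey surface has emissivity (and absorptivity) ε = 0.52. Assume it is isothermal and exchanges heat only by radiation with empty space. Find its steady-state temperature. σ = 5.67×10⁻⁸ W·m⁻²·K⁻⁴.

At steady state, absorbed solar power + internal power = radiated power.
Absorbed: α·S·A_cross = 0.52·465·8.762 = 2119 W (cross-section πr²).
Total input = 2119 + 3480 = 5599 W.
Radiated: εσ·A_surf·T⁴ with A_surf = 4πr² = 35.05 m².
T⁴ = 5599/(0.52·5.67×10⁻⁸·35.05) = 5.418×10⁹ K⁴.

T ≈ 271 K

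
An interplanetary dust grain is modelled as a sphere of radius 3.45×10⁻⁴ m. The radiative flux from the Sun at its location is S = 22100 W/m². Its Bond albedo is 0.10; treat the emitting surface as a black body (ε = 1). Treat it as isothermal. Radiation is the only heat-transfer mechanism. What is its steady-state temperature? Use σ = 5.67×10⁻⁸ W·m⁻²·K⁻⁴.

T ≈ 544 K

At equilibrium, absorbed power = emitted power.
Absorbing cross-section = πr² = 3.739×10⁻⁷ m²; emitting surface = 4πr² = 1.496×10⁻⁶ m² (ratio 4).
(1−a)S·A_cross = εσ·A_surf·T⁴  ⇒  T⁴ = (1−a)S/(4σ).
T⁴ = 0.900·22100/(4·5.67×10⁻⁸) = 8.770×10¹⁰ K⁴.
T = (8.770×10¹⁰)^(1/4).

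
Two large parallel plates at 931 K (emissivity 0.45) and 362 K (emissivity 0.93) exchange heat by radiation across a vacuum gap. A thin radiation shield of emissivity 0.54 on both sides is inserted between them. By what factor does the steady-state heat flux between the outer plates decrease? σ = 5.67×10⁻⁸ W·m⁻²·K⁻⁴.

factor ≈ 2.18

Without shield: q₀ = σΔ(T⁴)/(1/ε₁+1/ε₂−1) with denominator 2.297.
With shield the two gaps are in series; the resistances add: (1/ε₁+1/ε_s−1)+(1/ε_s+1/ε₂−1) = 3.074+1.927 = 5.001.
Heat-flux ratio q₀/q = 5.001/2.297.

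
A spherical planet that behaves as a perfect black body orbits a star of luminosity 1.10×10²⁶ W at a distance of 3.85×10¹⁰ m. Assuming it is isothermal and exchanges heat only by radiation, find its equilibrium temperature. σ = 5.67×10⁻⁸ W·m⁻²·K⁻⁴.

First find the stellar flux at distance d: S = L/(4πd²) = 1.10×10²⁶/(4π·(3.85×10¹⁰)²) = 5906 W/m².
For an isothermal sphere, absorbed (1−a)S·πr² = emitted σ·4πr²·T⁴, so T⁴ = (1−a)S/(4σ).
T⁴ = 1.00·5906/(4·5.67×10⁻⁸) = 2.604×10¹⁰ K⁴.

T ≈ 402 K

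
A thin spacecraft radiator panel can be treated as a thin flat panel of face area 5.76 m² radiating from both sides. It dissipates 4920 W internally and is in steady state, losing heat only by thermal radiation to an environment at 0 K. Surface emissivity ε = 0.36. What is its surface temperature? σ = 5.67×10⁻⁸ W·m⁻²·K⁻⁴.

T ≈ 380 K

Steady state: internal power = radiated power, P = εσA T⁴.
Radiating area A = 2·5.76 = 11.52 m².
T⁴ = P/(εσA) = 4920/(0.36·5.67×10⁻⁸·11.52) = 2.092×10¹⁰ K⁴.
T = (2.092×10¹⁰)^(1/4).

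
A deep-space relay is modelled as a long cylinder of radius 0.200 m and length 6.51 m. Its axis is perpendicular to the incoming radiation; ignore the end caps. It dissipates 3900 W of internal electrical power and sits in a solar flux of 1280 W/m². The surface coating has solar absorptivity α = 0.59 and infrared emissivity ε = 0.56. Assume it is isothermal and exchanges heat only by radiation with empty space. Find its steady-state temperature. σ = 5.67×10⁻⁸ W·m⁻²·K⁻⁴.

At steady state, absorbed solar power + internal power = radiated power.
Absorbed: α·S·A_cross = 0.59·1280·2.604 = 1967 W (cross-section 2rL).
Total input = 1967 + 3900 = 5867 W.
Radiated: εσ·A_surf·T⁴ with A_surf = 2πrL = 8.181 m².
T⁴ = 5867/(0.56·5.67×10⁻⁸·8.181) = 2.259×10¹⁰ K⁴.

T ≈ 388 K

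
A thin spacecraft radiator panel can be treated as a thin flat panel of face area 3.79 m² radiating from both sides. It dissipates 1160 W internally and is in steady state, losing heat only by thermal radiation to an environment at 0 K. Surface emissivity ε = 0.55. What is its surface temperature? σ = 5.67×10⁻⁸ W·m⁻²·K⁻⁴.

Steady state: internal power = radiated power, P = εσA T⁴.
Radiating area A = 2·3.79 = 7.580 m².
T⁴ = P/(εσA) = 1160/(0.55·5.67×10⁻⁸·7.580) = 4.907×10⁹ K⁴.
T = (4.907×10⁹)^(1/4).

T ≈ 265 K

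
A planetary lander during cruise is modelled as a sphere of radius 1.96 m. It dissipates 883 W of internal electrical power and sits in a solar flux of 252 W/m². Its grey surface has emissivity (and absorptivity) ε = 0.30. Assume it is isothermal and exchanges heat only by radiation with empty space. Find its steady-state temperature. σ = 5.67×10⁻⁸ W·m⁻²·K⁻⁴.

At steady state, absorbed solar power + internal power = radiated power.
Absorbed: α·S·A_cross = 0.30·252·12.07 = 912.4 W (cross-section πr²).
Total input = 912.4 + 883 = 1795 W.
Radiated: εσ·A_surf·T⁴ with A_surf = 4πr² = 48.27 m².
T⁴ = 1795/(0.30·5.67×10⁻⁸·48.27) = 2.186×10⁹ K⁴.

T ≈ 216 K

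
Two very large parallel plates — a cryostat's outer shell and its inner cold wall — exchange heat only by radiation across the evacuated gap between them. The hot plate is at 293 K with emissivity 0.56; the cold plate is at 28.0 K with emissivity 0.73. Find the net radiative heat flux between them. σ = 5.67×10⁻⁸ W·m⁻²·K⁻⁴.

q ≈ 194 W/m²

For two infinite grey parallel plates, q = σ(T₁⁴ − T₂⁴)/(1/ε₁ + 1/ε₂ − 1).
T₁⁴ − T₂⁴ = 7.370×10⁹ − 6.147×10⁵ = 7.369×10⁹ K⁴.
1/ε₁ + 1/ε₂ − 1 = 1.786 + 1.370 − 1 = 2.156.
q = 5.67×10⁻⁸ × 7.369×10⁹ / 2.156.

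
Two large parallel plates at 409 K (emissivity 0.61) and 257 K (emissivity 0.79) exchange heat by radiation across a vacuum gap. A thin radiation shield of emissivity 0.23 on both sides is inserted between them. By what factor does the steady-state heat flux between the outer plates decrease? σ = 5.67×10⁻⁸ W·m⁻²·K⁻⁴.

factor ≈ 5.04

Without shield: q₀ = σΔ(T⁴)/(1/ε₁+1/ε₂−1) with denominator 1.905.
With shield the two gaps are in series; the resistances add: (1/ε₁+1/ε_s−1)+(1/ε_s+1/ε₂−1) = 4.987+4.614 = 9.601.
Heat-flux ratio q₀/q = 9.601/1.905.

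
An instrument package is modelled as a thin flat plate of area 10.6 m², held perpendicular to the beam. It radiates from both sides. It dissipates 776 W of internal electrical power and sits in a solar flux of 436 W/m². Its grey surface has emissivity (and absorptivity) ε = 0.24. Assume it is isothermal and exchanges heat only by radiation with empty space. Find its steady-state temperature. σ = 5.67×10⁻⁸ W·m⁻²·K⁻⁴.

T ≈ 284 K

At steady state, absorbed solar power + internal power = radiated power.
Absorbed: α·S·A_cross = 0.24·436·10.60 = 1109 W (cross-section A).
Total input = 1109 + 776 = 1885 W.
Radiated: εσ·A_surf·T⁴ with A_surf = 2A = 21.20 m².
T⁴ = 1885/(0.24·5.67×10⁻⁸·21.20) = 6.535×10⁹ K⁴.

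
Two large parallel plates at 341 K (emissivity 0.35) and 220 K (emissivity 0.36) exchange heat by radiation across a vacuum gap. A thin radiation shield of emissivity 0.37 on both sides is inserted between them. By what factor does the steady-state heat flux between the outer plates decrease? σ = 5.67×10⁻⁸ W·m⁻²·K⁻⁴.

factor ≈ 1.95

Without shield: q₀ = σΔ(T⁴)/(1/ε₁+1/ε₂−1) with denominator 4.635.
With shield the two gaps are in series; the resistances add: (1/ε₁+1/ε_s−1)+(1/ε_s+1/ε₂−1) = 4.560+4.480 = 9.040.
Heat-flux ratio q₀/q = 9.040/4.635.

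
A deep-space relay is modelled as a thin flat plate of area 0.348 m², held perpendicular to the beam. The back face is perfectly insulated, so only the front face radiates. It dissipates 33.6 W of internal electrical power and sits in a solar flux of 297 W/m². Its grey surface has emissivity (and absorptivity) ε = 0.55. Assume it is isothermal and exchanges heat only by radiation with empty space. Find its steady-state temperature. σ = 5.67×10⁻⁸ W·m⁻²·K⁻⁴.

T ≈ 302 K

At steady state, absorbed solar power + internal power = radiated power.
Absorbed: α·S·A_cross = 0.55·297·0.3480 = 56.85 W (cross-section A).
Total input = 56.85 + 33.6 = 90.45 W.
Radiated: εσ·A_surf·T⁴ with A_surf = A = 0.3480 m².
T⁴ = 90.45/(0.55·5.67×10⁻⁸·0.3480) = 8.334×10⁹ K⁴.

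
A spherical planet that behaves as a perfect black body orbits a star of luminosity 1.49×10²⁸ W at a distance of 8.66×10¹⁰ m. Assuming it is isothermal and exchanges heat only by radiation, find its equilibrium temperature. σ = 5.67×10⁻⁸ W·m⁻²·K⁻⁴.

T ≈ 914 K

First find the stellar flux at distance d: S = L/(4πd²) = 1.49×10²⁸/(4π·(8.66×10¹⁰)²) = 1.581×10⁵ W/m².
For an isothermal sphere, absorbed (1−a)S·πr² = emitted σ·4πr²·T⁴, so T⁴ = (1−a)S/(4σ).
T⁴ = 1.00·1.581×10⁵/(4·5.67×10⁻⁸) = 6.971×10¹¹ K⁴.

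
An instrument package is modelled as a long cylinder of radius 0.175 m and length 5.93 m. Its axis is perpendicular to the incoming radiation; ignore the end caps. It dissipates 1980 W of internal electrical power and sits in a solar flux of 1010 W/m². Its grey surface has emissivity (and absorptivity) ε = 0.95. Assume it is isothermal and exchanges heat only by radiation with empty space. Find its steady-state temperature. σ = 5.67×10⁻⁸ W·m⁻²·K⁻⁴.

T ≈ 326 K

At steady state, absorbed solar power + internal power = radiated power.
Absorbed: α·S·A_cross = 0.95·1010·2.075 = 1991 W (cross-section 2rL).
Total input = 1991 + 1980 = 3971 W.
Radiated: εσ·A_surf·T⁴ with A_surf = 2πrL = 6.520 m².
T⁴ = 3971/(0.95·5.67×10⁻⁸·6.520) = 1.131×10¹⁰ K⁴.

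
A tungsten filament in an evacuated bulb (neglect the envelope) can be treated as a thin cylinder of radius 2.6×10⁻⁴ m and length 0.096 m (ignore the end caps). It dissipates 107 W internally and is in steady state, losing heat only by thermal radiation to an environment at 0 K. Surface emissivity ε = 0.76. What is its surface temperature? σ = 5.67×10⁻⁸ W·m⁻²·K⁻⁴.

Steady state: internal power = radiated power, P = εσA T⁴.
Radiating area A = 2πrL = 1.568×10⁻⁴ m².
T⁴ = P/(εσA) = 107/(0.76·5.67×10⁻⁸·1.568×10⁻⁴) = 1.583×10¹³ K⁴.
T = (1.583×10¹³)^(1/4).

T ≈ 1990 K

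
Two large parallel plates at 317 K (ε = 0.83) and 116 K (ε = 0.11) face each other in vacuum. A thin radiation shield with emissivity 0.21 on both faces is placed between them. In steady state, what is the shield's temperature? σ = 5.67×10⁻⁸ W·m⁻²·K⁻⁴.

In steady state the net flux on the hot side equals that on the cold side.
σ(T₁⁴−T_s⁴)/D₁ = σ(T_s⁴−T₂⁴)/D₂, with D₁ = 1/ε₁+1/ε_s−1 = 4.967, D₂ = 1/ε_s+1/ε₂−1 = 12.85.
Solve for T_s⁴: T_s⁴ = (D₂·T₁⁴ + D₁·T₂⁴)/(D₁+D₂) = 7.334×10⁹ K⁴.

T_s ≈ 293 K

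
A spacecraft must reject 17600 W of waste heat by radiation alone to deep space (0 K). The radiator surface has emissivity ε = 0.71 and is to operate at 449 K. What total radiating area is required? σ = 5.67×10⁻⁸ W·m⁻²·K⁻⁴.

A ≈ 10.8 m²

P = εσA T⁴ ⇒ A = P/(εσT⁴).
T⁴ = 4.064×10¹⁰ K⁴.
A = 17600/(0.71 × 5.67×10⁻⁸ × 4.064×10¹⁰).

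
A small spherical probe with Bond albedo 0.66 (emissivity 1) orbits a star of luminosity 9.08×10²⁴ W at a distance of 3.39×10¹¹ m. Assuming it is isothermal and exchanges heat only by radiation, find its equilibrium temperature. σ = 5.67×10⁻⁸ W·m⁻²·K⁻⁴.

T ≈ 55.4 K

First find the stellar flux at distance d: S = L/(4πd²) = 9.08×10²⁴/(4π·(3.39×10¹¹)²) = 6.287 W/m².
For an isothermal sphere, absorbed (1−a)S·πr² = emitted σ·4πr²·T⁴, so T⁴ = (1−a)S/(4σ).
T⁴ = 0.340·6.287/(4·5.67×10⁻⁸) = 9.426×10⁶ K⁴.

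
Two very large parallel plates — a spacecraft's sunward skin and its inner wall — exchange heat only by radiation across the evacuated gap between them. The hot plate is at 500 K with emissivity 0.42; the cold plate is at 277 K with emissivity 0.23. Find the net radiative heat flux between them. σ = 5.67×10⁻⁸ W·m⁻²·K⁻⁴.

For two infinite grey parallel plates, q = σ(T₁⁴ − T₂⁴)/(1/ε₁ + 1/ε₂ − 1).
T₁⁴ − T₂⁴ = 6.250×10¹⁰ − 5.887×10⁹ = 5.661×10¹⁰ K⁴.
1/ε₁ + 1/ε₂ − 1 = 2.381 + 4.348 − 1 = 5.729.
q = 5.67×10⁻⁸ × 5.661×10¹⁰ / 5.729.

q ≈ 560 W/m²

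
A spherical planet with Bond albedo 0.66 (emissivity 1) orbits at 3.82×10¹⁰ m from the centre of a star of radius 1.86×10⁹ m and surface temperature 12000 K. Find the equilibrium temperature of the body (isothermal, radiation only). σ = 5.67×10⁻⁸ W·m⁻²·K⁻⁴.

The star's surface emits σT_*⁴; at distance d the flux is S = σT_*⁴(R_*/d)².
S = 5.67×10⁻⁸·(12000)⁴·(1.86×10⁹/3.82×10¹⁰)² = 2.787×10⁶ W/m².
For an isothermal sphere T⁴ = (1−a)S/(4σ) = 4.179×10¹² K⁴.

T ≈ 1430 K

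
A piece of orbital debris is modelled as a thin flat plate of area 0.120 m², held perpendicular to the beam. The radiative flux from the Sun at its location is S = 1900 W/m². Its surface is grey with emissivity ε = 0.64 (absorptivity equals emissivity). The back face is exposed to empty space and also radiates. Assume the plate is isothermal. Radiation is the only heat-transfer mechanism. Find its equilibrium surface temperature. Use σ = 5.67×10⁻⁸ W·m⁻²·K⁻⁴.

T ≈ 360 K

At equilibrium, absorbed power = emitted power.
Absorbing cross-section = A = 0.1200 m²; emitting surface = 2A = 0.2400 m² (ratio 2).
εS·A_cross = εσ·A_surf·T⁴  ⇒  T⁴ = S/(2σ)   (ε cancels).
T⁴ = 1900/(2·5.67×10⁻⁸) = 1.675×10¹⁰ K⁴.
T = (1.675×10¹⁰)^(1/4).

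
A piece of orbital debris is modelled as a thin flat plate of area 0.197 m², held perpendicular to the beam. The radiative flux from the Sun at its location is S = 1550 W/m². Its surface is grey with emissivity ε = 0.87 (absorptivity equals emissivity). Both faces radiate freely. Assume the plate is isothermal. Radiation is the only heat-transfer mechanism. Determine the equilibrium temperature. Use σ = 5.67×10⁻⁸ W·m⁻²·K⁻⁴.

At equilibrium, absorbed power = emitted power.
Absorbing cross-section = A = 0.1970 m²; emitting surface = 2A = 0.3940 m² (ratio 2).
εS·A_cross = εσ·A_surf·T⁴  ⇒  T⁴ = S/(2σ)   (ε cancels).
T⁴ = 1550/(2·5.67×10⁻⁸) = 1.367×10¹⁰ K⁴.
T = (1.367×10¹⁰)^(1/4).

T ≈ 342 K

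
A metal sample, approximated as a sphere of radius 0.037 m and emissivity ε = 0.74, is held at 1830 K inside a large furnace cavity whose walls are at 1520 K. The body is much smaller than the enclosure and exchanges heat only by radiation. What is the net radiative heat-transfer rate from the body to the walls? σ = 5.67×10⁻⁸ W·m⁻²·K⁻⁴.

For a small grey body in a large enclosure: P_net = εσA(T_body⁴ − T_wall⁴).
A = 4πr² = 0.01720 m²; T_body⁴ − T_wall⁴ = 1.122×10¹³ − 5.338×10¹² = 5.877×10¹² K⁴.
|P_net| = 0.74·5.67×10⁻⁸·0.01720·5.877×10¹².

P_net ≈ 4240 W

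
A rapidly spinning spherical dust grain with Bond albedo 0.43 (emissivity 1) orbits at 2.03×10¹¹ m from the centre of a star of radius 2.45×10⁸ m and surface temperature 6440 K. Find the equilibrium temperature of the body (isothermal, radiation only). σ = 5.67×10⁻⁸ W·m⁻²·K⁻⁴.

The star's surface emits σT_*⁴; at distance d the flux is S = σT_*⁴(R_*/d)².
S = 5.67×10⁻⁸·(6440)⁴·(2.45×10⁸/2.03×10¹¹)² = 142.1 W/m².
For an isothermal sphere T⁴ = (1−a)S/(4σ) = 3.570×10⁸ K⁴.

T ≈ 137 K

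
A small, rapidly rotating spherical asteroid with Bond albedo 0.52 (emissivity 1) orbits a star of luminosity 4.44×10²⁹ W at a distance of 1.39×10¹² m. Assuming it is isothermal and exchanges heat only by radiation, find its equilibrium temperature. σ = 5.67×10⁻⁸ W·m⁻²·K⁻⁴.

T ≈ 444 K

First find the stellar flux at distance d: S = L/(4πd²) = 4.44×10²⁹/(4π·(1.39×10¹²)²) = 18290 W/m².
For an isothermal sphere, absorbed (1−a)S·πr² = emitted σ·4πr²·T⁴, so T⁴ = (1−a)S/(4σ).
T⁴ = 0.480·18290/(4·5.67×10⁻⁸) = 3.870×10¹⁰ K⁴.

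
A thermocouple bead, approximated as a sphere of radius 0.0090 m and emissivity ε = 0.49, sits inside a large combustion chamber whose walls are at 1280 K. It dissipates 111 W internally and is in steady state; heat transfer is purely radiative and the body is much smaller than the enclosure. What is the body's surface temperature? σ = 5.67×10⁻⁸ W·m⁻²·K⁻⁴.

For a small grey body in a large enclosure, net radiated power = εσA(T⁴ − T_w⁴).
Steady state: P = εσA(T⁴ − T_w⁴) with A = 4πr² = 0.001018 m².
T⁴ = P/(εσA) + T_w⁴ = 111/(0.49·5.67×10⁻⁸·0.001018) + (1280)⁴
    = 3.925×10¹² + 2.684×10¹² = 6.609×10¹² K⁴.

T ≈ 1600 K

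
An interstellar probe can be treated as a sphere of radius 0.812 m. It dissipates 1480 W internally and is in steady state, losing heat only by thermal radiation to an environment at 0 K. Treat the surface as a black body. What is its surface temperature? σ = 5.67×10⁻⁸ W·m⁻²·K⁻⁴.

T ≈ 237 K

Steady state: internal power = radiated power, P = εσA T⁴.
Radiating area A = 4πr² = 8.286 m².
T⁴ = P/(εσA) = 1480/(1.0·5.67×10⁻⁸·8.286) = 3.150×10⁹ K⁴.
T = (3.150×10⁹)^(1/4).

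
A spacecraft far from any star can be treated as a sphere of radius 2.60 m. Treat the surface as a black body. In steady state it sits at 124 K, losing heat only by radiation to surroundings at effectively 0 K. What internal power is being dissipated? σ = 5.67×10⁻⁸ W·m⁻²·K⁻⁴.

P ≈ 1140 W

Steady state: P = εσA T⁴.
A = 4πr² = 84.95 m²; T⁴ = (124)⁴ = 2.364×10⁸ K⁴.
P = 1.0 × 5.67×10⁻⁸ × 84.95 × 2.364×10⁸.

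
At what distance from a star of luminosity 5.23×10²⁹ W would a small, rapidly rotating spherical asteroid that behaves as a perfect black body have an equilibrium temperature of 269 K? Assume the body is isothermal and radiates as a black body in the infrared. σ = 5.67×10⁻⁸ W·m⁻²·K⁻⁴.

d ≈ 5.92×10¹² m

For an isothermal black-emitting sphere, (1−a)S·πr² = σ·4πr²·T⁴ ⇒ S = 4σT⁴/(1−a).
S = 4·5.67×10⁻⁸·(269)⁴/1.00 = 1188 W/m².
Flux falls as S = L/(4πd²), so d = √(L/(4πS)) = √(5.23×10²⁹/(4π·1188)).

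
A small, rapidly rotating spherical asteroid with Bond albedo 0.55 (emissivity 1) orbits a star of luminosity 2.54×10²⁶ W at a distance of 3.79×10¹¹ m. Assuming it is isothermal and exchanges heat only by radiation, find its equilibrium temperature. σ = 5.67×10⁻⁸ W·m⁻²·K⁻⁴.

T ≈ 129 K

First find the stellar flux at distance d: S = L/(4πd²) = 2.54×10²⁶/(4π·(3.79×10¹¹)²) = 140.7 W/m².
For an isothermal sphere, absorbed (1−a)S·πr² = emitted σ·4πr²·T⁴, so T⁴ = (1−a)S/(4σ).
T⁴ = 0.450·140.7/(4·5.67×10⁻⁸) = 2.792×10⁸ K⁴.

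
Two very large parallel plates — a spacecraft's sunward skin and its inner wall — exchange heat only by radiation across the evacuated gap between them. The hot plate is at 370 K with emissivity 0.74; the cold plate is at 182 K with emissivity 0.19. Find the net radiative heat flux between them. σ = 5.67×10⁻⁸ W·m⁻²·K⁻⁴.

q ≈ 178 W/m²

For two infinite grey parallel plates, q = σ(T₁⁴ − T₂⁴)/(1/ε₁ + 1/ε₂ − 1).
T₁⁴ − T₂⁴ = 1.874×10¹⁰ − 1.097×10⁹ = 1.764×10¹⁰ K⁴.
1/ε₁ + 1/ε₂ − 1 = 1.351 + 5.263 − 1 = 5.615.
q = 5.67×10⁻⁸ × 1.764×10¹⁰ / 5.615.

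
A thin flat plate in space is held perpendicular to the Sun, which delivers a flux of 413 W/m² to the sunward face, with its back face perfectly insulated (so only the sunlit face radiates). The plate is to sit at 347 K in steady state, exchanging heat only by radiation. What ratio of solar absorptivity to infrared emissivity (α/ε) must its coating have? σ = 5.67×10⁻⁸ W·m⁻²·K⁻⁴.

α/ε ≈ 1.99

Balance: αS·A = εσ·1A·T⁴ ⇒ α/ε = σT⁴/S.
α/ε = 5.67×10⁻⁸·(347)⁴/413 = 5.67×10⁻⁸·1.450×10¹⁰/413.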